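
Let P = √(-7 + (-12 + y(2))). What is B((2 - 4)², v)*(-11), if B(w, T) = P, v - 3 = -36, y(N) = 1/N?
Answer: -11*I*√74/2 ≈ -47.313*I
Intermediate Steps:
v = -33 (v = 3 - 36 = -33)
P = I*√74/2 (P = √(-7 + (-12 + 1/2)) = √(-7 + (-12 + ½)) = √(-7 - 23/2) = √(-37/2) = I*√74/2 ≈ 4.3012*I)
B(w, T) = I*√74/2
B((2 - 4)², v)*(-11) = (I*√74/2)*(-11) = -11*I*√74/2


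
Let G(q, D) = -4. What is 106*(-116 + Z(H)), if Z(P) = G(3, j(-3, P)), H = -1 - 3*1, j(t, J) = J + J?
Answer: -12720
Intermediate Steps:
j(t, J) = 2*J
H = -4 (H = -1 - 3 = -4)
Z(P) = -4
106*(-116 + Z(H)) = 106*(-116 - 4) = 106*(-120) = -12720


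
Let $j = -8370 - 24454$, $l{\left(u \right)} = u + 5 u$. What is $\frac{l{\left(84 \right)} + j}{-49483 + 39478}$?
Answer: $\frac{6464}{2001} \approx 3.2304$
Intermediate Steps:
$l{\left(u \right)} = 6 u$
$j = -32824$
$\frac{l{\left(84 \right)} + j}{-49483 + 39478} = \frac{6 \cdot 84 - 32824}{-49483 + 39478} = \frac{504 - 32824}{-10005} = \left(-32320\right) \left(- \frac{1}{10005}\right) = \frac{6464}{2001}$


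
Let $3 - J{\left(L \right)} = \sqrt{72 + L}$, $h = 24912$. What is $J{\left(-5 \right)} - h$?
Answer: $-24909 - \sqrt{67} \approx -24917.0$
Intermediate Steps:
$J{\left(L \right)} = 3 - \sqrt{72 + L}$
$J{\left(-5 \right)} - h = \left(3 - \sqrt{72 - 5}\right) - 24912 = \left(3 - \sqrt{67}\right) - 24912 = -24909 - \sqrt{67}$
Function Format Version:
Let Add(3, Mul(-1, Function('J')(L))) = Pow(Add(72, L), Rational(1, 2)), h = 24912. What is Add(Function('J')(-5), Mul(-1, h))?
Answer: Add(-24909, Mul(-1, Pow(67, Rational(1, 2)))) ≈ -24917.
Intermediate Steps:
Function('J')(L) = Add(3, Mul(-1, Pow(Add(72, L), Rational(1, 2))))
Add(Function('J')(-5), Mul(-1, h)) = Add(Add(3, Mul(-1, Pow(Add(72, -5), Rational(1, 2)))), Mul(-1, 24912)) = Add(Add(3, Mul(-1, Pow(67, Rational(1, 2)))), -24912) = Add(-24909, Mul(-1, Pow(67, Rational(1, 2))))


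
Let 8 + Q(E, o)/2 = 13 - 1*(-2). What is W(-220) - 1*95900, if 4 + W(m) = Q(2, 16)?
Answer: -95890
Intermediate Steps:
Q(E, o) = 14 (Q(E, o) = -16 + 2*(13 - 1*(-2)) = -16 + 2*(13 + 2) = -16 + 2*15 = -16 + 30 = 14)
W(m) = 10 (W(m) = -4 + 14 = 10)
W(-220) - 1*95900 = 10 - 1*95900 = 10 - 95900 = -95890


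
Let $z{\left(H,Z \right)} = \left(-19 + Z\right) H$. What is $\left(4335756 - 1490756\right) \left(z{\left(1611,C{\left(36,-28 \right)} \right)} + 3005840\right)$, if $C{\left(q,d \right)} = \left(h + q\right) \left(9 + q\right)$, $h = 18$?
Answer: $19601939045000$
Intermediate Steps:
$C{\left(q,d \right)} = \left(9 + q\right) \left(18 + q\right)$ ($C{\left(q,d \right)} = \left(18 + q\right) \left(9 + q\right) = \left(9 + q\right) \left(18 + q\right)$)
$z{\left(H,Z \right)} = H \left(-19 + Z\right)$
$\left(4335756 - 1490756\right) \left(z{\left(1611,C{\left(36,-28 \right)} \right)} + 3005840\right) = \left(4335756 - 1490756\right) \left(1611 \left(-19 + \left(162 + 36^{2} + 27 \cdot 36\right)\right) + 3005840\right) = 2845000 \left(1611 \left(-19 + \left(162 + 1296 + 972\right)\right) + 3005840\right) = 2845000 \left(1611 \left(-19 + 2430\right) + 3005840\right) = 2845000 \left(1611 \cdot 2411 + 3005840\right) = 2845000 \left(3884121 + 3005840\right) = 2845000 \cdot 6889961 = 19601939045000$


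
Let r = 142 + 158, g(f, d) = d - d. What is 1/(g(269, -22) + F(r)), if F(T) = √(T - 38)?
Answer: √262/262 ≈ 0.061780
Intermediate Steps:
g(f, d) = 0
r = 300
F(T) = √(-38 + T)
1/(g(269, -22) + F(r)) = 1/(0 + √(-38 + 300)) = 1/(0 + √262) = 1/(√262) = √262/262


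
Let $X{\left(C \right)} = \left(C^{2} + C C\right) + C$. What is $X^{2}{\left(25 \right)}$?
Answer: $1625625$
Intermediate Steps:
$X{\left(C \right)} = C + 2 C^{2}$ ($X{\left(C \right)} = \left(C^{2} + C^{2}\right) + C = 2 C^{2} + C = C + 2 C^{2}$)
$X^{2}{\left(25 \right)} = \left(25 \left(1 + 2 \cdot 25\right)\right)^{2} = \left(25 \left(1 + 50\right)\right)^{2} = \left(25 \cdot 51\right)^{2} = 1275^{2} = 1625625$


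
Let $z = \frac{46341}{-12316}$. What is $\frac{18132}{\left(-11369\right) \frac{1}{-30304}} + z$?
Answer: $\frac{6766771877619}{140020604} \approx 48327.0$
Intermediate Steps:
$z = - \frac{46341}{12316}$ ($z = 46341 \left(- \frac{1}{12316}\right) = - \frac{46341}{12316} \approx -3.7627$)
$\frac{18132}{\left(-11369\right) \frac{1}{-30304}} + z = \frac{18132}{\left(-11369\right) \frac{1}{-30304}} - \frac{46341}{12316} = \frac{18132}{\left(-11369\right) \left(- \frac{1}{30304}\right)} - \frac{46341}{12316} = \frac{18132}{\frac{11369}{30304}} - \frac{46341}{12316} = 18132 \cdot \frac{30304}{11369} - \frac{46341}{12316} = \frac{549472128}{11369} - \frac{46341}{12316} = \frac{6766771877619}{140020604}$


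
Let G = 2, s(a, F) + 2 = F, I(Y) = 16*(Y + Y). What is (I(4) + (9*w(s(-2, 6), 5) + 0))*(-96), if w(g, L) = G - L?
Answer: -9696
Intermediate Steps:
I(Y) = 32*Y (I(Y) = 16*(2*Y) = 32*Y)
s(a, F) = -2 + F
w(g, L) = 2 - L
(I(4) + (9*w(s(-2, 6), 5) + 0))*(-96) = (32*4 + (9*(2 - 1*5) + 0))*(-96) = (128 + (9*(2 - 5) + 0))*(-96) = (128 + (9*(-3) + 0))*(-96) = (128 + (-27 + 0))*(-96) = (128 - 27)*(-96) = 101*(-96) = -9696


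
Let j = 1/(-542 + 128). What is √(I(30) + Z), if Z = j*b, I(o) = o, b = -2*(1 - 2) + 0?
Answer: √142807/69 ≈ 5.4768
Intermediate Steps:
j = -1/414 (j = 1/(-414) = -1/414 ≈ -0.0024155)
b = 2 (b = -2*(-1) + 0 = 2 + 0 = 2)
Z = -1/207 (Z = -1/414*2 = -1/207 ≈ -0.0048309)
√(I(30) + Z) = √(30 - 1/207) = √(6209/207) = √142807/69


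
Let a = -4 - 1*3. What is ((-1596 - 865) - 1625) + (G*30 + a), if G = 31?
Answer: -3163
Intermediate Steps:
a = -7 (a = -4 - 3 = -7)
((-1596 - 865) - 1625) + (G*30 + a) = ((-1596 - 865) - 1625) + (31*30 - 7) = (-2461 - 1625) + (930 - 7) = -4086 + 923 = -3163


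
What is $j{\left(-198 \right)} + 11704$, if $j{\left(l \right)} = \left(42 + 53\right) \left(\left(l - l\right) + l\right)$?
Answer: $-7106$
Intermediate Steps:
$j{\left(l \right)} = 95 l$ ($j{\left(l \right)} = 95 \left(0 + l\right) = 95 l$)
$j{\left(-198 \right)} + 11704 = 95 \left(-198\right) + 11704 = -18810 + 11704 = -7106$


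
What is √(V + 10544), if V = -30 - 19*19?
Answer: √10153 ≈ 100.76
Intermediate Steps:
V = -391 (V = -30 - 361 = -391)
√(V + 10544) = √(-391 + 10544) = √10153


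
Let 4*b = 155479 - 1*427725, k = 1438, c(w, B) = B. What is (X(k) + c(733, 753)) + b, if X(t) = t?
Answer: -131741/2 ≈ -65871.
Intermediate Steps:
b = -136123/2 (b = (155479 - 1*427725)/4 = (155479 - 427725)/4 = (¼)*(-272246) = -136123/2 ≈ -68062.)
(X(k) + c(733, 753)) + b = (1438 + 753) - 136123/2 = 2191 - 136123/2 = -131741/2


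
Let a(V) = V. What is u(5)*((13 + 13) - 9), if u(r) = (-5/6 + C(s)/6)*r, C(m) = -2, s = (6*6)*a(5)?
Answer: -595/6 ≈ -99.167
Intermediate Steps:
s = 180 (s = (6*6)*5 = 36*5 = 180)
u(r) = -7*r/6 (u(r) = (-5/6 - 2/6)*r = (-5*1/6 - 2*1/6)*r = (-5/6 - 1/3)*r = -7*r/6)
u(5)*((13 + 13) - 9) = (-7/6*5)*((13 + 13) - 9) = -35*(26 - 9)/6 = -35/6*17 = -595/6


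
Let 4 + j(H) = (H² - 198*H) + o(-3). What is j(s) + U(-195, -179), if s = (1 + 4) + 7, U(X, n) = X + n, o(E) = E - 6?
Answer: -2619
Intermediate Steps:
o(E) = -6 + E
s = 12 (s = 5 + 7 = 12)
j(H) = -13 + H² - 198*H (j(H) = -4 + ((H² - 198*H) + (-6 - 3)) = -4 + ((H² - 198*H) - 9) = -4 + (-9 + H² - 198*H) = -13 + H² - 198*H)
j(s) + U(-195, -179) = (-13 + 12² - 198*12) + (-195 - 179) = (-13 + 144 - 2376) - 374 = -2245 - 374 = -2619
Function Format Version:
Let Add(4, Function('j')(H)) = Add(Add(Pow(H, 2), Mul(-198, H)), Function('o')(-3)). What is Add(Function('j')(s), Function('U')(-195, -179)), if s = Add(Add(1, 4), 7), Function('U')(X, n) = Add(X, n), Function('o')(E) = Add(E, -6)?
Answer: -2619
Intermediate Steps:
Function('o')(E) = Add(-6, E)
s = 12 (s = Add(5, 7) = 12)
Function('j')(H) = Add(-13, Pow(H, 2), Mul(-198, H)) (Function('j')(H) = Add(-4, Add(Add(Pow(H, 2), Mul(-198, H)), Add(-6, -3))) = Add(-4, Add(Add(Pow(H, 2), Mul(-198, H)), -9)) = Add(-4, Add(-9, Pow(H, 2), Mul(-198, H))) = Add(-13, Pow(H, 2), Mul(-198, H)))
Add(Function('j')(s), Function('U')(-195, -179)) = Add(Add(-13, Pow(12, 2), Mul(-198, 12)), Add(-195, -179)) = Add(Add(-13, 144, -2376), -374) = Add(-2245, -374) = -2619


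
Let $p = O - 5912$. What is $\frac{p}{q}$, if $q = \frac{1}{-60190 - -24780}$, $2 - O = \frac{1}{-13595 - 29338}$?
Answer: $\frac{8984721966890}{42933} \approx 2.0927 \cdot 10^{8}$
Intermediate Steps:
$O = \frac{85867}{42933}$ ($O = 2 - \frac{1}{-13595 - 29338} = 2 - \frac{1}{-42933} = 2 - - \frac{1}{42933} = 2 + \frac{1}{42933} = \frac{85867}{42933} \approx 2.0$)
$q = - \frac{1}{35410}$ ($q = \frac{1}{-60190 + 24780} = \frac{1}{-35410} = - \frac{1}{35410} \approx -2.8241 \cdot 10^{-5}$)
$p = - \frac{253734029}{42933}$ ($p = \frac{85867}{42933} - 5912 = - \frac{253734029}{42933} \approx -5910.0$)
$\frac{p}{q} = - \frac{253734029}{42933 \left(- \frac{1}{35410}\right)} = \left(- \frac{253734029}{42933}\right) \left(-35410\right) = \frac{8984721966890}{42933}$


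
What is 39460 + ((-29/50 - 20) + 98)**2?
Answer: 113634641/2500 ≈ 45454.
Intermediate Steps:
39460 + ((-29/50 - 20) + 98)**2 = 39460 + (-1029/50 + 98)**2 = 39460 + (3871/50)**2 = 39460 + 14984641/2500 = 113634641/2500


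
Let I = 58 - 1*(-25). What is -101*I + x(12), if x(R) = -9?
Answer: -8392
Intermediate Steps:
I = 83 (I = 58 + 25 = 83)
-101*I + x(12) = -101*83 - 9 = -8383 - 9 = -8392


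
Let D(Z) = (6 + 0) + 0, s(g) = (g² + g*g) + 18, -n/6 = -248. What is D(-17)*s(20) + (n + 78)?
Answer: 6474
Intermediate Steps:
n = 1488 (n = -6*(-248) = 1488)
s(g) = 18 + 2*g² (s(g) = (g² + g²) + 18 = 2*g² + 18 = 18 + 2*g²)
D(Z) = 6 (D(Z) = 6 + 0 = 6)
D(-17)*s(20) + (n + 78) = 6*(18 + 2*20²) + (1488 + 78) = 6*(18 + 2*400) + 1566 = 6*(18 + 800) + 1566 = 6*818 + 1566 = 4908 + 1566 = 6474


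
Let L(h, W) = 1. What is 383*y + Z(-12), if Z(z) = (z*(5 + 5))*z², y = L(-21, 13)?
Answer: -16897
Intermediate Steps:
y = 1
Z(z) = 10*z³ (Z(z) = (z*10)*z² = (10*z)*z² = 10*z³)
383*y + Z(-12) = 383*1 + 10*(-12)³ = 383 + 10*(-1728) = 383 - 17280 = -16897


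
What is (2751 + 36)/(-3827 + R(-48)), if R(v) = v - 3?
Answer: -2787/3878 ≈ -0.71867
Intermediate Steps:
R(v) = -3 + v
(2751 + 36)/(-3827 + R(-48)) = (2751 + 36)/(-3827 + (-3 - 48)) = 2787/(-3827 - 51) = 2787/(-3878) = 2787*(-1/3878) = -2787/3878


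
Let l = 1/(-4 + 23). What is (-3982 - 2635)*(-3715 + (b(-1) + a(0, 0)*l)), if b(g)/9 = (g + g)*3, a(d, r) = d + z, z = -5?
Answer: 473883072/19 ≈ 2.4941e+7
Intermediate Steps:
a(d, r) = -5 + d (a(d, r) = d - 5 = -5 + d)
l = 1/19 ≈ 0.052632
b(g) = 54*g (b(g) = 9*((g + g)*3) = 9*((2*g)*3) = 9*(6*g) = 54*g)
(-3982 - 2635)*(-3715 + (b(-1) + a(0, 0)*l)) = (-3982 - 2635)*(-3715 + (54*(-1) + (-5 + 0)*(1/19))) = -6617*(-3715 + (-54 - 5*1/19)) = -6617*(-3715 + (-54 - 5/19)) = -6617*(-3715 - 1031/19) = -6617*(-71616/19) = 473883072/19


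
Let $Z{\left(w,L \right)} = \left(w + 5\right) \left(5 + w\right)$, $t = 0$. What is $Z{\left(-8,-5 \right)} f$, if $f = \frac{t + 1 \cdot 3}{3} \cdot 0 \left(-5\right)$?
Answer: $0$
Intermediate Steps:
$Z{\left(w,L \right)} = \left(5 + w\right)^{2}$ ($Z{\left(w,L \right)} = \left(5 + w\right) \left(5 + w\right) = \left(5 + w\right)^{2}$)
$f = 0$ ($f = \frac{0 + 1 \cdot 3}{3} \cdot 0 \left(-5\right) = \left(0 + 3\right) \frac{1}{3} \cdot 0 \left(-5\right) = 3 \cdot \frac{1}{3} \cdot 0 \left(-5\right) = 1 \cdot 0 \left(-5\right) = 0 \left(-5\right) = 0$)
$Z{\left(-8,-5 \right)} f = \left(5 - 8\right)^{2} \cdot 0 = \left(-3\right)^{2} \cdot 0 = 9 \cdot 0 = 0$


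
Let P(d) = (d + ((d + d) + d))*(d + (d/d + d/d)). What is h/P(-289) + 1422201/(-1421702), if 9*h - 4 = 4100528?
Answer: 131926359493/353760686958 ≈ 0.37293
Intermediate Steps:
h = 1366844/3 (h = 4/9 + (⅑)*4100528 = 4/9 + 4100528/9 = 1366844/3 ≈ 4.5561e+5)
P(d) = 4*d*(2 + d) (P(d) = (d + (2*d + d))*(d + (1 + 1)) = (d + 3*d)*(d + 2) = (4*d)*(2 + d) = 4*d*(2 + d))
h/P(-289) + 1422201/(-1421702) = 1366844/(3*((4*(-289)*(2 - 289)))) + 1422201/(-1421702) = 1366844/(3*((4*(-289)*(-287)))) + 1422201*(-1/1421702) = (1366844/3)/331772 - 1422201/1421702 = (1366844/3)*(1/331772) - 1422201/1421702 = 341711/248829 - 1422201/1421702 = 131926359493/353760686958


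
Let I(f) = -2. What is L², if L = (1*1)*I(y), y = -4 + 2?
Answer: 4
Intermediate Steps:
y = -2
L = -2 (L = (1*1)*(-2) = 1*(-2) = -2)
L² = (-2)² = 4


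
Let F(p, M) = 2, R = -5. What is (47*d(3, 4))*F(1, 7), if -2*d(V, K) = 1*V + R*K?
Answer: 799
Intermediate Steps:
d(V, K) = -V/2 + 5*K/2 (d(V, K) = -(1*V - 5*K)/2 = -(V - 5*K)/2 = -V/2 + 5*K/2)
(47*d(3, 4))*F(1, 7) = (47*(-½*3 + (5/2)*4))*2 = (47*(-3/2 + 10))*2 = (47*(17/2))*2 = (799/2)*2 = 799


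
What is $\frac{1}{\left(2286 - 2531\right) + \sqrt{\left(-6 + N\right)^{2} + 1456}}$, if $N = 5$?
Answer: $- \frac{245}{58568} - \frac{\sqrt{1457}}{58568} \approx -0.0048349$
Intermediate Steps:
$\frac{1}{\left(2286 - 2531\right) + \sqrt{\left(-6 + N\right)^{2} + 1456}} = \frac{1}{\left(2286 - 2531\right) + \sqrt{\left(-6 + 5\right)^{2} + 1456}} = \frac{1}{-245 + \sqrt{\left(-1\right)^{2} + 1456}} = \frac{1}{-245 + \sqrt{1 + 1456}} = \frac{1}{-245 + \sqrt{1457}}$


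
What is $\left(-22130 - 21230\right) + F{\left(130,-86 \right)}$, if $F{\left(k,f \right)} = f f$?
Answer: $-35964$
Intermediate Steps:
$F{\left(k,f \right)} = f^{2}$
$\left(-22130 - 21230\right) + F{\left(130,-86 \right)} = \left(-22130 - 21230\right) + \left(-86\right)^{2} = \left(-22130 - 21230\right) + 7396 = -43360 + 7396 = -35964$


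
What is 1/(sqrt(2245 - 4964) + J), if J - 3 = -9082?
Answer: -9079/82430960 - I*sqrt(2719)/82430960 ≈ -0.00011014 - 6.3258e-7*I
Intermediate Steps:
J = -9079 (J = 3 - 9082 = -9079)
1/(sqrt(2245 - 4964) + J) = 1/(sqrt(2245 - 4964) - 9079) = 1/(sqrt(-2719) - 9079) = 1/(I*sqrt(2719) - 9079) = 1/(-9079 + I*sqrt(2719))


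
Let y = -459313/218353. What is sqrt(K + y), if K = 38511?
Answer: sqrt(1836028421433710)/218353 ≈ 196.24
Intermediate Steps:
y = -459313/218353 (y = -459313*1/218353 = -459313/218353 ≈ -2.1035)
sqrt(K + y) = sqrt(38511 - 459313/218353) = sqrt(8408533070/218353) = sqrt(1836028421433710)/218353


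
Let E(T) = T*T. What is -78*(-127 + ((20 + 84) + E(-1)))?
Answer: 1716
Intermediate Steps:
E(T) = T²
-78*(-127 + ((20 + 84) + E(-1))) = -78*(-127 + ((20 + 84) + (-1)²)) = -78*(-127 + (104 + 1)) = -78*(-127 + 105) = -78*(-22) = 1716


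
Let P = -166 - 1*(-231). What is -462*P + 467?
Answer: -29563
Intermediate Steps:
P = 65 (P = -166 + 231 = 65)
-462*P + 467 = -462*65 + 467 = -30030 + 467 = -29563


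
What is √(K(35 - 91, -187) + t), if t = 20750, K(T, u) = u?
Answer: √20563 ≈ 143.40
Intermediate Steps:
√(K(35 - 91, -187) + t) = √(-187 + 20750) = √20563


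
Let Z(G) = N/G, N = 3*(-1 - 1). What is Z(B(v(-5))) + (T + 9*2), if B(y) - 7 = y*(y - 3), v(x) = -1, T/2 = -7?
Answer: 38/11 ≈ 3.4545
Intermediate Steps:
T = -14 (T = 2*(-7) = -14)
N = -6 (N = 3*(-2) = -6)
B(y) = 7 + y*(-3 + y) (B(y) = 7 + y*(y - 3) = 7 + y*(-3 + y))
Z(G) = -6/G
Z(B(v(-5))) + (T + 9*2) = -6/(7 + (-1)**2 - 3*(-1)) + (-14 + 9*2) = -6/(7 + 1 + 3) + (-14 + 18) = -6/11 + 4 = 38/11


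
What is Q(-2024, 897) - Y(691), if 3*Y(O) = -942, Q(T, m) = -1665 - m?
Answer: -2248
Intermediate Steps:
Y(O) = -314 (Y(O) = (1/3)*(-942) = -314)
Q(-2024, 897) - Y(691) = (-1665 - 1*897) - 1*(-314) = (-1665 - 897) + 314 = -2562 + 314 = -2248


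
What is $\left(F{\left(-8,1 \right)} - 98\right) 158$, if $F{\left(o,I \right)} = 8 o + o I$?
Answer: $-26860$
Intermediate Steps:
$F{\left(o,I \right)} = 8 o + I o$
$\left(F{\left(-8,1 \right)} - 98\right) 158 = \left(- 8 \left(8 + 1\right) - 98\right) 158 = \left(\left(-8\right) 9 - 98\right) 158 = \left(-72 - 98\right) 158 = \left(-170\right) 158 = -26860$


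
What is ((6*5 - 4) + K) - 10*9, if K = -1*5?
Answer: -69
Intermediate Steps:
K = -5
((6*5 - 4) + K) - 10*9 = ((6*5 - 4) - 5) - 10*9 = ((30 - 4) - 5) - 90 = (26 - 5) - 90 = 21 - 90 = -69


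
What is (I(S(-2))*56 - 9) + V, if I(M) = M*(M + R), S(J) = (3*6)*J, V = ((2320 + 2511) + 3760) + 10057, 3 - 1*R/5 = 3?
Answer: 91215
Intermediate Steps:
R = 0 (R = 15 - 5*3 = 15 - 15 = 0)
V = 18648 (V = (4831 + 3760) + 10057 = 8591 + 10057 = 18648)
S(J) = 18*J
I(M) = M² (I(M) = M*(M + 0) = M*M = M²)
(I(S(-2))*56 - 9) + V = ((18*(-2))²*56 - 9) + 18648 = ((-36)²*56 - 9) + 18648 = (1296*56 - 9) + 18648 = (72576 - 9) + 18648 = 72567 + 18648 = 91215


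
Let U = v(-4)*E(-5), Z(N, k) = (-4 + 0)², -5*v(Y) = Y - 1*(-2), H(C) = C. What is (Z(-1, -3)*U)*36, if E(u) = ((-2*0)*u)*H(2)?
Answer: 0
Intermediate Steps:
E(u) = 0 (E(u) = ((-2*0)*u)*2 = (0*u)*2 = 0*2 = 0)
v(Y) = -⅖ - Y/5 (v(Y) = -(Y - 1*(-2))/5 = -(Y + 2)/5 = -(2 + Y)/5 = -⅖ - Y/5)
Z(N, k) = 16 (Z(N, k) = (-4)² = 16)
U = 0 (U = (-⅖ - ⅕*(-4))*0 = (-⅖ + ⅘)*0 = (⅖)*0 = 0)
(Z(-1, -3)*U)*36 = (16*0)*36 = 0*36 = 0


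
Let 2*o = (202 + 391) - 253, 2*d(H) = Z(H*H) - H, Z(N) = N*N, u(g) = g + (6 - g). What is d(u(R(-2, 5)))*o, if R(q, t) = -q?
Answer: 109650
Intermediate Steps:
u(g) = 6
Z(N) = N²
d(H) = H⁴/2 - H/2 (d(H) = ((H*H)² - H)/2 = ((H²)² - H)/2 = (H⁴ - H)/2 = H⁴/2 - H/2)
o = 170 (o = ((202 + 391) - 253)/2 = (593 - 253)/2 = (½)*340 = 170)
d(u(R(-2, 5)))*o = ((½)*6*(-1 + 6³))*170 = ((½)*6*(-1 + 216))*170 = ((½)*6*215)*170 = 645*170 = 109650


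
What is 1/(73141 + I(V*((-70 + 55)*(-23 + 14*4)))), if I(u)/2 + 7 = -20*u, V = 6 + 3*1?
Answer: 1/251327 ≈ 3.9789e-6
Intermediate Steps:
V = 9 (V = 6 + 3 = 9)
I(u) = -14 - 40*u (I(u) = -14 + 2*(-20*u) = -14 - 40*u)
1/(73141 + I(V*((-70 + 55)*(-23 + 14*4)))) = 1/(73141 + (-14 - 360*(-70 + 55)*(-23 + 14*4))) = 1/(73141 + (-14 - 360*(-15*(-23 + 56)))) = 1/(73141 + (-14 - 360*(-15*33))) = 1/(73141 + (-14 - 360*(-495))) = 1/(73141 + (-14 - 40*(-4455))) = 1/(73141 + (-14 + 178200)) = 1/(73141 + 178186) = 1/251327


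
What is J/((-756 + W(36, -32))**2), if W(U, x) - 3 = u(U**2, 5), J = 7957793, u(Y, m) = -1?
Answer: 7957793/568516 ≈ 13.997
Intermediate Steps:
W(U, x) = 2 (W(U, x) = 3 - 1 = 2)
J/((-756 + W(36, -32))**2) = 7957793/((-756 + 2)**2) = 7957793/((-754)**2) = 7957793/568516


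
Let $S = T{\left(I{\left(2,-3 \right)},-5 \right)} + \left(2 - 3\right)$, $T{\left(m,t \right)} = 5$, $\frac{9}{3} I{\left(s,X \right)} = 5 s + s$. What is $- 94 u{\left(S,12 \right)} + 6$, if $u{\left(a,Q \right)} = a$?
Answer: $-370$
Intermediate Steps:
$I{\left(s,X \right)} = 2 s$ ($I{\left(s,X \right)} = \frac{5 s + s}{3} = \frac{6 s}{3} = 2 s$)
$S = 4$ ($S = 5 + \left(2 - 3\right) = 5 - 1 = 4$)
$- 94 u{\left(S,12 \right)} + 6 = \left(-94\right) 4 + 6 = -376 + 6 = -370$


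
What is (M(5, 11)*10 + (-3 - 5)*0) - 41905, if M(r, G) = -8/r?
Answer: -41921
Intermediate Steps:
(M(5, 11)*10 + (-3 - 5)*0) - 41905 = (-8/5*10 + (-3 - 5)*0) - 41905 = (-8*1/5*10 - 8*0) - 41905 = (-8/5*10 + 0) - 41905 = (-16 + 0) - 41905 = -16 - 41905 = -41921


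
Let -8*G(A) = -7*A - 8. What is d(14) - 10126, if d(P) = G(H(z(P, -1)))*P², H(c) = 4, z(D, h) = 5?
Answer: -9244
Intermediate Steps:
G(A) = 1 + 7*A/8 (G(A) = -(-7*A - 8)/8 = -(-8 - 7*A)/8 = 1 + 7*A/8)
d(P) = 9*P²/2 (d(P) = (1 + (7/8)*4)*P² = (1 + 7/2)*P² = 9*P²/2)
d(14) - 10126 = (9/2)*14² - 10126 = (9/2)*196 - 10126 = 882 - 10126 = -9244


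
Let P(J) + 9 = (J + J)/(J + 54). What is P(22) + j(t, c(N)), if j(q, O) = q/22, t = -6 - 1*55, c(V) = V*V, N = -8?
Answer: -4679/418 ≈ -11.194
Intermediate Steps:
c(V) = V**2
t = -61 (t = -6 - 55 = -61)
P(J) = -9 + 2*J/(54 + J) (P(J) = -9 + (J + J)/(J + 54) = -9 + (2*J)/(54 + J) = -9 + 2*J/(54 + J))
j(q, O) = q/22 (j(q, O) = q*(1/22) = q/22)
P(22) + j(t, c(N)) = (-486 - 7*22)/(54 + 22) + (1/22)*(-61) = (-486 - 154)/76 - 61/22 = (1/76)*(-640) - 61/22 = -160/19 - 61/22 = -4679/418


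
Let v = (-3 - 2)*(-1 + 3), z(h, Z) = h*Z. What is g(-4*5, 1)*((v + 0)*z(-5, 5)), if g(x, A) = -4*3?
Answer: -3000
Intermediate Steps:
z(h, Z) = Z*h
v = -10 (v = -5*2 = -10)
g(x, A) = -12
g(-4*5, 1)*((v + 0)*z(-5, 5)) = -12*(-10 + 0)*5*(-5) = -(-120)*(-25) = -12*250 = -3000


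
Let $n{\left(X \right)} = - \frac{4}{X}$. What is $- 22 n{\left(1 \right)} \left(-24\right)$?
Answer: $-2112$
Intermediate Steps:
$- 22 n{\left(1 \right)} \left(-24\right) = - 22 \left(- \frac{4}{1}\right) \left(-24\right) = - 22 \left(\left(-4\right) 1\right) \left(-24\right) = \left(-22\right) \left(-4\right) \left(-24\right) = 88 \left(-24\right) = -2112$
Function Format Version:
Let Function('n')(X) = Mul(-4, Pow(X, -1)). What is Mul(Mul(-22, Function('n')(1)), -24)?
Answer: -2112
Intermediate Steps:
Mul(Mul(-22, Function('n')(1)), -24) = Mul(Mul(-22, Mul(-4, Pow(1, -1))), -24) = Mul(Mul(-22, Mul(-4, 1)), -24) = Mul(Mul(-22, -4), -24) = Mul(88, -24) = -2112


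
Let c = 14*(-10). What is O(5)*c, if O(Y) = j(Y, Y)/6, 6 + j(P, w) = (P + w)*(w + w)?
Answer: -6580/3 ≈ -2193.3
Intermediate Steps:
j(P, w) = -6 + 2*w*(P + w) (j(P, w) = -6 + (P + w)*(w + w) = -6 + (P + w)*(2*w) = -6 + 2*w*(P + w))
c = -140
O(Y) = -1 + 2*Y**2/3 (O(Y) = (-6 + 2*Y**2 + 2*Y*Y)/6 = (-6 + 2*Y**2 + 2*Y**2)*(1/6) = (-6 + 4*Y**2)*(1/6) = -1 + 2*Y**2/3)
O(5)*c = (-1 + (2/3)*5**2)*(-140) = (-1 + (2/3)*25)*(-140) = (-1 + 50/3)*(-140) = (47/3)*(-140) = -6580/3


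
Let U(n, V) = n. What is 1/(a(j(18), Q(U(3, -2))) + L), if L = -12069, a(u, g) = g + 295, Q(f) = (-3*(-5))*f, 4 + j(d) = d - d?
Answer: -1/11729 ≈ -8.5259e-5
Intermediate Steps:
j(d) = -4 (j(d) = -4 + (d - d) = -4 + 0 = -4)
Q(f) = 15*f
a(u, g) = 295 + g
1/(a(j(18), Q(U(3, -2))) + L) = 1/((295 + 15*3) - 12069) = 1/((295 + 45) - 12069) = 1/(340 - 12069) = 1/(-11729) = -1/11729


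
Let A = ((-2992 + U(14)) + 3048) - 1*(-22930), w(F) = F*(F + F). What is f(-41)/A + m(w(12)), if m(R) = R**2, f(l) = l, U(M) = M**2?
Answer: 1922807767/23182 ≈ 82944.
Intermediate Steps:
w(F) = 2*F**2 (w(F) = F*(2*F) = 2*F**2)
A = 23182 (A = ((-2992 + 14**2) + 3048) - 1*(-22930) = ((-2992 + 196) + 3048) + 22930 = (-2796 + 3048) + 22930 = 252 + 22930 = 23182)
f(-41)/A + m(w(12)) = -41/23182 + (2*12**2)**2 = -41*1/23182 + (2*144)**2 = -41/23182 + 288**2 = -41/23182 + 82944 = 1922807767/23182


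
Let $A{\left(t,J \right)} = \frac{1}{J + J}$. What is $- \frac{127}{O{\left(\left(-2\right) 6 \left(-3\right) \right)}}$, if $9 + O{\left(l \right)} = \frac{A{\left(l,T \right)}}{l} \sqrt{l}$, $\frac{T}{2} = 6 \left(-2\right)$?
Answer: $\frac{36576}{2593} \approx 14.106$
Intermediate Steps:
$T = -24$ ($T = 2 \cdot 6 \left(-2\right) = 2 \left(-12\right) = -24$)
$A{\left(t,J \right)} = \frac{1}{2 J}$
$O{\left(l \right)} = -9 - \frac{1}{48 \sqrt{l}}$ ($O{\left(l \right)} = -9 + \frac{\frac{1}{2} \frac{1}{-24}}{l} \sqrt{l} = -9 + \frac{\frac{1}{2} \left(- \frac{1}{24}\right)}{l} \sqrt{l} = -9 + - \frac{1}{48 l} \sqrt{l} = -9 - \frac{1}{48 \sqrt{l}}$)
$- \frac{127}{O{\left(\left(-2\right) 6 \left(-3\right) \right)}} = - \frac{127}{-9 - \frac{1}{48 \cdot 6}} = - \frac{127}{-9 - \frac{1}{288}} = - \frac{127}{- \frac{2593}{288}} = \left(-127\right) \left(- \frac{288}{2593}\right) = \frac{36576}{2593}$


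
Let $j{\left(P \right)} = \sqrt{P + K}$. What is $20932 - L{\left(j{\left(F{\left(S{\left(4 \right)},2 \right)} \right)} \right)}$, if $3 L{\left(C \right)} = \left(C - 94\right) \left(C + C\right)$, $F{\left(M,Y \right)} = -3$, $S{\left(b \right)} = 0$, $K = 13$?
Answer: $\frac{62776}{3} + \frac{188 \sqrt{10}}{3} \approx 21124.0$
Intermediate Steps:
$j{\left(P \right)} = \sqrt{13 + P}$ ($j{\left(P \right)} = \sqrt{P + 13} = \sqrt{13 + P}$)
$L{\left(C \right)} = \frac{2 C \left(-94 + C\right)}{3}$ ($L{\left(C \right)} = \frac{\left(C - 94\right) \left(C + C\right)}{3} = \frac{\left(-94 + C\right) 2 C}{3} = \frac{2 C \left(-94 + C\right)}{3}$)
$20932 - L{\left(j{\left(F{\left(S{\left(4 \right)},2 \right)} \right)} \right)} = 20932 - \frac{2 \sqrt{13 - 3} \left(-94 + \sqrt{13 - 3}\right)}{3} = 20932 - \frac{2 \sqrt{10} \left(-94 + \sqrt{10}\right)}{3}$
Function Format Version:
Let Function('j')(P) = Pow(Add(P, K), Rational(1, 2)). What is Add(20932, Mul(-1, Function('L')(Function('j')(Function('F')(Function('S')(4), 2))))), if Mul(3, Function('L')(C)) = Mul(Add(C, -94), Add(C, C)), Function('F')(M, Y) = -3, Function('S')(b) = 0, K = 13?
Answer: Add(Rational(62776, 3), Mul(Rational(188, 3), Pow(10, Rational(1, 2)))) ≈ 21124.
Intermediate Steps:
Function('j')(P) = Pow(Add(13, P), Rational(1, 2)) (Function('j')(P) = Pow(Add(P, 13), Rational(1, 2)) = Pow(Add(13, P), Rational(1, 2)))
Function('L')(C) = Mul(Rational(2, 3), C, Add(-94, C)) (Function('L')(C) = Mul(Rational(1, 3), Mul(Add(C, -94), Add(C, C))) = Mul(Rational(1, 3), Mul(Add(-94, C), Mul(2, C))) = Mul(Rational(1, 3), Mul(2, C, Add(-94, C))) = Mul(Rational(2, 3), C, Add(-94, C)))
Add(20932, Mul(-1, Function('L')(Function('j')(Function('F')(Function('S')(4), 2))))) = Add(20932, Mul(-1, Mul(Rational(2, 3), Pow(Add(13, -3), Rational(1, 2)), Add(-94, Pow(Add(13, -3), Rational(1, 2)))))) = Add(20932, Mul(-1, Mul(Rational(2, 3), Pow(10, Rational(1, 2)), Add(-94, Pow(10, Rational(1, 2)))))) = Add(20932, Mul(Rational(-2, 3), Pow(10, Rational(1, 2)), Add(-94, Pow(10, Rational(1, 2)))))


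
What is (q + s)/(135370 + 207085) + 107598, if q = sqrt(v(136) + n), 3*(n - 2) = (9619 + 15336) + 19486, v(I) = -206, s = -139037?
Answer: 36847334053/342455 + sqrt(131487)/1027365 ≈ 1.0760e+5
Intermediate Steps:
n = 44447/3 (n = 2 + ((9619 + 15336) + 19486)/3 = 2 + (24955 + 19486)/3 = 2 + (1/3)*44441 = 2 + 44441/3 = 44447/3 ≈ 14816.)
q = sqrt(131487)/3 (q = sqrt(-206 + 44447/3) = sqrt(43829/3) = sqrt(131487)/3 ≈ 120.87)
(q + s)/(135370 + 207085) + 107598 = (sqrt(131487)/3 - 139037)/(135370 + 207085) + 107598 = (-139037 + sqrt(131487)/3)/342455 + 107598 = (-139037 + sqrt(131487)/3)*(1/342455) + 107598 = (-139037/342455 + sqrt(131487)/1027365) + 107598 = 36847334053/342455 + sqrt(131487)/1027365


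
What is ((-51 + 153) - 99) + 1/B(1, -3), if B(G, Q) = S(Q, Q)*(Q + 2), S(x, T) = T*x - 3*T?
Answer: 53/18 ≈ 2.9444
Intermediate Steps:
S(x, T) = -3*T + T*x
B(G, Q) = Q*(-3 + Q)*(2 + Q) (B(G, Q) = (Q*(-3 + Q))*(Q + 2) = (Q*(-3 + Q))*(2 + Q) = Q*(-3 + Q)*(2 + Q))
((-51 + 153) - 99) + 1/B(1, -3) = ((-51 + 153) - 99) + 1/(-3*(-3 - 3)*(2 - 3)) = (102 - 99) + 1/(-3*(-6)*(-1)) = 3 + 1/(-18) = 3 - 1/18 = 53/18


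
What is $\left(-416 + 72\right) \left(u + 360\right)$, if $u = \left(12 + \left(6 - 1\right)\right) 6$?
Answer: $-158928$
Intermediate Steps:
$u = 102$ ($u = \left(12 + 5\right) 6 = 17 \cdot 6 = 102$)
$\left(-416 + 72\right) \left(u + 360\right) = \left(-416 + 72\right) \left(102 + 360\right) = \left(-344\right) 462 = -158928$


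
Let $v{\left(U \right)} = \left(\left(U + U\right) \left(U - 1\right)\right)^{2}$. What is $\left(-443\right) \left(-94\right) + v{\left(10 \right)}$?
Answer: $74042$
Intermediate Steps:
$v{\left(U \right)} = 4 U^{2} \left(-1 + U\right)^{2}$ ($v{\left(U \right)} = \left(2 U \left(-1 + U\right)\right)^{2} = 4 U^{2} \left(-1 + U\right)^{2}$)
$\left(-443\right) \left(-94\right) + v{\left(10 \right)} = \left(-443\right) \left(-94\right) + 4 \cdot 10^{2} \left(-1 + 10\right)^{2} = 41642 + 4 \cdot 100 \cdot 9^{2} = 41642 + 4 \cdot 100 \cdot 81 = 41642 + 32400 = 74042$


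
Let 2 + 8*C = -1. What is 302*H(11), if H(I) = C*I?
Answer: -4983/4 ≈ -1245.8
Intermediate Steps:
C = -3/8 (C = -1/4 + (1/8)*(-1) = -1/4 - 1/8 = -3/8 ≈ -0.37500)
H(I) = -3*I/8
302*H(11) = 302*(-3/8*11) = 302*(-33/8) = -4983/4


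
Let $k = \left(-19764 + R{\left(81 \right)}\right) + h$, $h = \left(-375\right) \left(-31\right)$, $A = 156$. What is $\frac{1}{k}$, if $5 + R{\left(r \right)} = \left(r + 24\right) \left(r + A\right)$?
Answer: $\frac{1}{16741} \approx 5.9734 \cdot 10^{-5}$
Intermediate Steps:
$R{\left(r \right)} = -5 + \left(24 + r\right) \left(156 + r\right)$ ($R{\left(r \right)} = -5 + \left(r + 24\right) \left(r + 156\right) = -5 + \left(24 + r\right) \left(156 + r\right)$)
$h = 11625$
$k = 16741$ ($k = \left(-19764 + \left(3739 + 81^{2} + 180 \cdot 81\right)\right) + 11625 = \left(-19764 + \left(3739 + 6561 + 14580\right)\right) + 11625 = \left(-19764 + 24880\right) + 11625 = 5116 + 11625 = 16741$)
$\frac{1}{k} = \frac{1}{16741}$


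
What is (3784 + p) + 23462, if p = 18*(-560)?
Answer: 17166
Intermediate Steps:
p = -10080
(3784 + p) + 23462 = (3784 - 10080) + 23462 = -6296 + 23462 = 17166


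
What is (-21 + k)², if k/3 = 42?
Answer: 11025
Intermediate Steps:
k = 126 (k = 3*42 = 126)
(-21 + k)² = (-21 + 126)² = 105² = 11025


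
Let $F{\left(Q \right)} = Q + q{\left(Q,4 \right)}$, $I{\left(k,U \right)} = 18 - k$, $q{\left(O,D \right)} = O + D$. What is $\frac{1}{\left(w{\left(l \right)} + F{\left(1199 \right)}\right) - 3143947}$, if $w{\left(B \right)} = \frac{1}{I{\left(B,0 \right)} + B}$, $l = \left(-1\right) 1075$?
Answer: $- \frac{18}{56547809} \approx -3.1831 \cdot 10^{-7}$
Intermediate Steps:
$q{\left(O,D \right)} = D + O$
$F{\left(Q \right)} = 4 + 2 Q$ ($F{\left(Q \right)} = Q + \left(4 + Q\right) = 4 + 2 Q$)
$l = -1075$
$w{\left(B \right)} = \frac{1}{18}$ ($w{\left(B \right)} = \frac{1}{\left(18 - B\right) + B} = \frac{1}{18}$)
$\frac{1}{\left(w{\left(l \right)} + F{\left(1199 \right)}\right) - 3143947} = \frac{1}{\left(\frac{1}{18} + \left(4 + 2 \cdot 1199\right)\right) - 3143947} = \frac{1}{\left(\frac{1}{18} + \left(4 + 2398\right)\right) - 3143947} = \frac{1}{\left(\frac{1}{18} + 2402\right) - 3143947} = \frac{1}{\frac{43237}{18} - 3143947} = \frac{1}{- \frac{56547809}{18}} = - \frac{18}{56547809}$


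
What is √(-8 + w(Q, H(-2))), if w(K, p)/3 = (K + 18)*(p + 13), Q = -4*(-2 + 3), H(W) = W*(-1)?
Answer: √622 ≈ 24.940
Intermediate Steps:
H(W) = -W
Q = -4 (Q = -4*1 = -4)
w(K, p) = 3*(13 + p)*(18 + K) (w(K, p) = 3*((K + 18)*(p + 13)) = 3*((18 + K)*(13 + p)) = 3*((13 + p)*(18 + K)) = 3*(13 + p)*(18 + K))
√(-8 + w(Q, H(-2))) = √(-8 + (702 + 39*(-4) + 54*(-1*(-2)) + 3*(-4)*(-1*(-2)))) = √(-8 + (702 - 156 + 54*2 + 3*(-4)*2)) = √(-8 + (702 - 156 + 108 - 24)) = √(-8 + 630) = √622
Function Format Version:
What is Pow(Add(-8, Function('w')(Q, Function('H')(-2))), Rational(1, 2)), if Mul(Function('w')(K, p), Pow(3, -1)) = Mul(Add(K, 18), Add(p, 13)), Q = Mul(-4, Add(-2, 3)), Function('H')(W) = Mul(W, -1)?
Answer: Pow(622, Rational(1, 2)) ≈ 24.940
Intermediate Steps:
Function('H')(W) = Mul(-1, W)
Q = -4 (Q = Mul(-4, 1) = -4)
Function('w')(K, p) = Mul(3, Add(13, p), Add(18, K)) (Function('w')(K, p) = Mul(3, Mul(Add(K, 18), Add(p, 13))) = Mul(3, Mul(Add(18, K), Add(13, p))) = Mul(3, Mul(Add(13, p), Add(18, K))) = Mul(3, Add(13, p), Add(18, K)))
Pow(Add(-8, Function('w')(Q, Function('H')(-2))), Rational(1, 2)) = Pow(Add(-8, Add(702, Mul(39, -4), Mul(54, Mul(-1, -2)), Mul(3, -4, Mul(-1, -2)))), Rational(1, 2)) = Pow(Add(-8, Add(702, -156, Mul(54, 2), Mul(3, -4, 2))), Rational(1, 2)) = Pow(Add(-8, Add(702, -156, 108, -24)), Rational(1, 2)) = Pow(Add(-8, 630), Rational(1, 2)) = Pow(622, Rational(1, 2))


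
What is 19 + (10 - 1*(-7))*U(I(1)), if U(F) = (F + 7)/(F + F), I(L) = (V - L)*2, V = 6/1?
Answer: 669/20 ≈ 33.450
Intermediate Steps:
V = 6 (V = 6*1 = 6)
I(L) = 12 - 2*L (I(L) = (6 - L)*2 = 12 - 2*L)
U(F) = (7 + F)/(2*F) (U(F) = (7 + F)/((2*F)) = (7 + F)*(1/(2*F)) = (7 + F)/(2*F))
19 + (10 - 1*(-7))*U(I(1)) = 19 + (10 - 1*(-7))*((7 + (12 - 2*1))/(2*(12 - 2*1))) = 19 + (10 + 7)*((7 + (12 - 2))/(2*(12 - 2))) = 19 + 17*((½)*(7 + 10)/10) = 19 + 17*((½)*(⅒)*17) = 19 + 17*(17/20) = 19 + 289/20 = 669/20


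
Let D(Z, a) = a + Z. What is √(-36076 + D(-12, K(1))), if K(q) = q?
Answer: I*√36087 ≈ 189.97*I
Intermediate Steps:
D(Z, a) = Z + a
√(-36076 + D(-12, K(1))) = √(-36076 + (-12 + 1)) = √(-36076 - 11) = √(-36087) = I*√36087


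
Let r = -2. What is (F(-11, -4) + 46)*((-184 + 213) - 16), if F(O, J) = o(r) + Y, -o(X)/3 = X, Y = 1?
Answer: 689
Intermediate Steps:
o(X) = -3*X
F(O, J) = 7 (F(O, J) = -3*(-2) + 1 = 6 + 1 = 7)
(F(-11, -4) + 46)*((-184 + 213) - 16) = (7 + 46)*((-184 + 213) - 16) = 53*(29 - 16) = 53*13 = 689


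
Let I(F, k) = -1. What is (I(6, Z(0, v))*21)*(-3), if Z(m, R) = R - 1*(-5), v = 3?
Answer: 63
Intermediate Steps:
Z(m, R) = 5 + R (Z(m, R) = R + 5 = 5 + R)
(I(6, Z(0, v))*21)*(-3) = -1*21*(-3) = -21*(-3) = 63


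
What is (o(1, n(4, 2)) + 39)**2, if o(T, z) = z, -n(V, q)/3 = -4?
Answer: 2601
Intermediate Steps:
n(V, q) = 12 (n(V, q) = -3*(-4) = 12)
(o(1, n(4, 2)) + 39)**2 = (12 + 39)**2 = 51**2 = 2601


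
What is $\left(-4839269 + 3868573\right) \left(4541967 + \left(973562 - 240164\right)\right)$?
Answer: $-5120775704040$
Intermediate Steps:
$\left(-4839269 + 3868573\right) \left(4541967 + \left(973562 - 240164\right)\right) = - 970696 \left(4541967 + \left(973562 - 240164\right)\right) = - 970696 \left(4541967 + 733398\right) = \left(-970696\right) 5275365 = -5120775704040$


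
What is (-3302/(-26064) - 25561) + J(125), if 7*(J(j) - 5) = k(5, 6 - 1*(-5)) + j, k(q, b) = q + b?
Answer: -2329471475/91224 ≈ -25536.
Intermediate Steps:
k(q, b) = b + q
J(j) = 51/7 + j/7 (J(j) = 5 + (((6 - 1*(-5)) + 5) + j)/7 = 5 + (((6 + 5) + 5) + j)/7 = 5 + ((11 + 5) + j)/7 = 5 + (16 + j)/7 = 5 + (16/7 + j/7) = 51/7 + j/7)
(-3302/(-26064) - 25561) + J(125) = (-3302/(-26064) - 25561) + (51/7 + (1/7)*125) = (-3302*(-1/26064) - 25561) + (51/7 + 125/7) = (1651/13032 - 25561) + 176/7 = -333109301/13032 + 176/7 = -2329471475/91224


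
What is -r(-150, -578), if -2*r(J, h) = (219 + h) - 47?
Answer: -203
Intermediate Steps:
r(J, h) = -86 - h/2 (r(J, h) = -((219 + h) - 47)/2 = -(172 + h)/2 = -86 - h/2)
-r(-150, -578) = -(-86 - 1/2*(-578)) = -(-86 + 289) = -1*203 = -203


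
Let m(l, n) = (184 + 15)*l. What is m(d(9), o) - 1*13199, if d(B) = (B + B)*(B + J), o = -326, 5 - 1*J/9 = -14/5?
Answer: 1352477/5 ≈ 2.7050e+5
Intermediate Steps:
J = 351/5 (J = 45 - (-126)/5 = 45 - 9*(-14/5) = 45 + 126/5 = 351/5 ≈ 70.200)
d(B) = 2*B*(351/5 + B) (d(B) = (B + B)*(B + 351/5) = (2*B)*(351/5 + B) = 2*B*(351/5 + B))
m(l, n) = 199*l
m(d(9), o) - 1*13199 = 199*((⅖)*9*(351 + 5*9)) - 1*13199 = 199*((⅖)*9*(351 + 45)) - 13199 = 199*((⅖)*9*396) - 13199 = 199*(7128/5) - 13199 = 1418472/5 - 13199 = 1352477/5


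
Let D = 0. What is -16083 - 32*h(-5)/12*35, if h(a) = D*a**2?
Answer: -16083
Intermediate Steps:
h(a) = 0 (h(a) = 0*a**2 = 0)
-16083 - 32*h(-5)/12*35 = -16083 - 0/12*35 = -16083 - 32*0*35 = -16083 + 0*35 = -16083 + 0 = -16083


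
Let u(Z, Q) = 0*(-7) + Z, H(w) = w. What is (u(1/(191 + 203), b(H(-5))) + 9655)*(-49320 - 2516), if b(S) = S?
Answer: -98593912178/197 ≈ -5.0048e+8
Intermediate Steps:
u(Z, Q) = Z (u(Z, Q) = 0 + Z = Z)
(u(1/(191 + 203), b(H(-5))) + 9655)*(-49320 - 2516) = (1/(191 + 203) + 9655)*(-49320 - 2516) = (1/394 + 9655)*(-51836) = (3804071/394)*(-51836) = -98593912178/197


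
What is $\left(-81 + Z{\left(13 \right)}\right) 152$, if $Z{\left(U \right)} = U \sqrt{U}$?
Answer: $-12312 + 1976 \sqrt{13} \approx -5187.4$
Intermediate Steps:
$Z{\left(U \right)} = U^{\frac{3}{2}}$
$\left(-81 + Z{\left(13 \right)}\right) 152 = \left(-81 + 13^{\frac{3}{2}}\right) 152 = \left(-81 + 13 \sqrt{13}\right) 152 = -12312 + 1976 \sqrt{13}$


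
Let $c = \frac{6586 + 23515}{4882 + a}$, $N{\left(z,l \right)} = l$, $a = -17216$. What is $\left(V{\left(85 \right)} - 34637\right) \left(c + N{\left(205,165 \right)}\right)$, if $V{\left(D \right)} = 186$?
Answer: $- \frac{69074565059}{12334} \approx -5.6003 \cdot 10^{6}$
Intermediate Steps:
$c = - \frac{30101}{12334}$ ($c = \frac{6586 + 23515}{4882 - 17216} = \frac{30101}{-12334} = 30101 \left(- \frac{1}{12334}\right) = - \frac{30101}{12334} \approx -2.4405$)
$\left(V{\left(85 \right)} - 34637\right) \left(c + N{\left(205,165 \right)}\right) = \left(186 - 34637\right) \left(- \frac{30101}{12334} + 165\right) = \left(-34451\right) \frac{2005009}{12334} = - \frac{69074565059}{12334}$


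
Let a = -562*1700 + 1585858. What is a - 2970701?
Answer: -2340243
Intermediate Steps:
a = 630458 (a = -955400 + 1585858 = 630458)
a - 2970701 = 630458 - 2970701 = -2340243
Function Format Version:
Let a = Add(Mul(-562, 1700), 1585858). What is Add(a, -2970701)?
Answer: -2340243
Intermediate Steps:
a = 630458 (a = Add(-955400, 1585858) = 630458)
Add(a, -2970701) = Add(630458, -2970701) = -2340243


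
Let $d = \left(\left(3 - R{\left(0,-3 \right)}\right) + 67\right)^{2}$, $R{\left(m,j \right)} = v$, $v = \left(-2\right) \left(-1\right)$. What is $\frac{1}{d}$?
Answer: $\frac{1}{4624} \approx 0.00021626$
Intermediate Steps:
$v = 2$
$R{\left(m,j \right)} = 2$
$d = 4624$ ($d = \left(\left(3 - 2\right) + 67\right)^{2} = \left(1 + 67\right)^{2} = 68^{2} = 4624$)
$\frac{1}{d} = \frac{1}{4624}$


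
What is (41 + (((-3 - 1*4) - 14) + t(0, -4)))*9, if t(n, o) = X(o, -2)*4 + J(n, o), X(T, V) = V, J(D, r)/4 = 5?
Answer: 288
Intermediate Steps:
J(D, r) = 20 (J(D, r) = 4*5 = 20)
t(n, o) = 12 (t(n, o) = -2*4 + 20 = -8 + 20 = 12)
(41 + (((-3 - 1*4) - 14) + t(0, -4)))*9 = (41 + (((-3 - 1*4) - 14) + 12))*9 = (41 + (((-3 - 4) - 14) + 12))*9 = (41 + ((-7 - 14) + 12))*9 = (41 + (-21 + 12))*9 = (41 - 9)*9 = 32*9 = 288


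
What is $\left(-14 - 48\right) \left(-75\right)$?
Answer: $4650$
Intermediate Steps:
$\left(-14 - 48\right) \left(-75\right) = \left(-62\right) \left(-75\right) = 4650$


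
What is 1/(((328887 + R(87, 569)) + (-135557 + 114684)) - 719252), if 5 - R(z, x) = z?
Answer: -1/411320 ≈ -2.4312e-6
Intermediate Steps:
R(z, x) = 5 - z
1/(((328887 + R(87, 569)) + (-135557 + 114684)) - 719252) = 1/(((328887 + (5 - 1*87)) + (-135557 + 114684)) - 719252) = 1/(((328887 + (5 - 87)) - 20873) - 719252) = 1/(((328887 - 82) - 20873) - 719252) = 1/((328805 - 20873) - 719252) = 1/(307932 - 719252) = 1/(-411320) = -1/411320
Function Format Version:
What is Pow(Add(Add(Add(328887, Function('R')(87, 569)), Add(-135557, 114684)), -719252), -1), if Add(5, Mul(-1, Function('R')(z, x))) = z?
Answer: Rational(-1, 411320) ≈ -2.4312e-6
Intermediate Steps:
Function('R')(z, x) = Add(5, Mul(-1, z))
Pow(Add(Add(Add(328887, Function('R')(87, 569)), Add(-135557, 114684)), -719252), -1) = Pow(Add(Add(Add(328887, Add(5, Mul(-1, 87))), Add(-135557, 114684)), -719252), -1) = Pow(Add(Add(Add(328887, Add(5, -87)), -20873), -719252), -1) = Pow(Add(Add(Add(328887, -82), -20873), -719252), -1) = Pow(Add(Add(328805, -20873), -719252), -1) = Pow(Add(307932, -719252), -1) = Pow(-411320, -1) = Rational(-1, 411320)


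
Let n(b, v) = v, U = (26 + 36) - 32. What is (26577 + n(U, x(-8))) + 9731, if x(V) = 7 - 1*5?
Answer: 36310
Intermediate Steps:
x(V) = 2 (x(V) = 7 - 5 = 2)
U = 30 (U = 62 - 32 = 30)
(26577 + n(U, x(-8))) + 9731 = (26577 + 2) + 9731 = 26579 + 9731 = 36310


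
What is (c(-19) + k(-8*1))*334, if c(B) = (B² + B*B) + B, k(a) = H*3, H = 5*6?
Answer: 264862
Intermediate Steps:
H = 30
k(a) = 90 (k(a) = 30*3 = 90)
c(B) = B + 2*B² (c(B) = (B² + B²) + B = 2*B² + B = B + 2*B²)
(c(-19) + k(-8*1))*334 = (-19*(1 + 2*(-19)) + 90)*334 = (-19*(1 - 38) + 90)*334 = (-19*(-37) + 90)*334 = (703 + 90)*334 = 793*334 = 264862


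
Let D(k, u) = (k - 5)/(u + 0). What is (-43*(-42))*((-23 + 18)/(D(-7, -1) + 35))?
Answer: -9030/47 ≈ -192.13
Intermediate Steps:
D(k, u) = (-5 + k)/u
(-43*(-42))*((-23 + 18)/(D(-7, -1) + 35)) = (-43*(-42))*((-23 + 18)/((-5 - 7)/(-1) + 35)) = 1806*(-5/(-1*(-12) + 35)) = 1806*(-5/(12 + 35)) = 1806*(-5/47) = -9030/47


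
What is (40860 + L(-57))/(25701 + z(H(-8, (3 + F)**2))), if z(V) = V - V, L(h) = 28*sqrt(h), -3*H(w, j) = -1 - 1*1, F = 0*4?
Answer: 13620/8567 + 28*I*sqrt(57)/25701 ≈ 1.5898 + 0.0082252*I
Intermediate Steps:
F = 0
H(w, j) = 2/3 (H(w, j) = -(-1 - 1*1)/3 = -(-1 - 1)/3 = -1/3*(-2) = 2/3)
z(V) = 0
(40860 + L(-57))/(25701 + z(H(-8, (3 + F)**2))) = (40860 + 28*sqrt(-57))/(25701 + 0) = (40860 + 28*(I*sqrt(57)))/25701 = (40860 + 28*I*sqrt(57))*(1/25701) = 13620/8567 + 28*I*sqrt(57)/25701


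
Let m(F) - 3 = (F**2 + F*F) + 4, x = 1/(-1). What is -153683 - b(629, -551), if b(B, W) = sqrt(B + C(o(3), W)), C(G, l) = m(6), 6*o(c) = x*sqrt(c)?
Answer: -153683 - 2*sqrt(177) ≈ -1.5371e+5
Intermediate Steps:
x = -1
m(F) = 7 + 2*F**2 (m(F) = 3 + ((F**2 + F*F) + 4) = 3 + ((F**2 + F**2) + 4) = 3 + (2*F**2 + 4) = 3 + (4 + 2*F**2) = 7 + 2*F**2)
o(c) = -sqrt(c)/6 (o(c) = (-sqrt(c))/6 = -sqrt(c)/6)
C(G, l) = 79 (C(G, l) = 7 + 2*6**2 = 7 + 2*36 = 7 + 72 = 79)
b(B, W) = sqrt(79 + B) (b(B, W) = sqrt(B + 79) = sqrt(79 + B))
-153683 - b(629, -551) = -153683 - sqrt(79 + 629) = -153683 - sqrt(708) = -153683 - 2*sqrt(177)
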